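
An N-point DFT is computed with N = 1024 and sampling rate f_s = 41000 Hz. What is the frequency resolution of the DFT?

DFT frequency resolution = f_s / N
= 41000 / 1024 = 5125/128 Hz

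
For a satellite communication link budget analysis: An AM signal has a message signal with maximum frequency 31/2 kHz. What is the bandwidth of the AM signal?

In AM (double-sideband), the bandwidth is twice the message frequency.
BW = 2 * f_m = 2 * 31/2 kHz = 31 kHz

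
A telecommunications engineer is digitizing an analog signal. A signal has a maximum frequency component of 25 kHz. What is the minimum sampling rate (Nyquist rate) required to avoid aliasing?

By the Nyquist-Shannon sampling theorem,
the minimum sampling rate (Nyquist rate) must be at least 2 * f_max.
Nyquist rate = 2 * 25 kHz = 50 kHz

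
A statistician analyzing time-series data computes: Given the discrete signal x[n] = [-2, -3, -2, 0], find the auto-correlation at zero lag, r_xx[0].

The auto-correlation at zero lag r_xx[0] equals the signal energy.
r_xx[0] = sum of x[n]^2 = (-2)^2 + (-3)^2 + (-2)^2 + 0^2
= 4 + 9 + 4 + 0 = 17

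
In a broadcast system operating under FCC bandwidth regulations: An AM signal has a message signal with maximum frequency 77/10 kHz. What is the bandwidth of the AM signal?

In AM (double-sideband), the bandwidth is twice the message frequency.
BW = 2 * f_m = 2 * 77/10 kHz = 77/5 kHz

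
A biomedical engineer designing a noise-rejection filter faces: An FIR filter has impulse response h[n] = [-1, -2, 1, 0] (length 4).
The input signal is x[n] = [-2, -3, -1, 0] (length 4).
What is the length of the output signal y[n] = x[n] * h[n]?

For linear convolution, the output length is:
len(y) = len(x) + len(h) - 1 = 4 + 4 - 1 = 7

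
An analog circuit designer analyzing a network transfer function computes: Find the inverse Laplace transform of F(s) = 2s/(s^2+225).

Standard pair: s/(s^2+w^2) <-> cos(wt)*u(t)
With k=2, w=15: f(t) = 2*cos(15t)*u(t)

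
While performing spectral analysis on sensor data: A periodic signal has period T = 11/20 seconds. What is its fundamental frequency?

The fundamental frequency is the reciprocal of the period.
f = 1/T = 1/(11/20) = 20/11 Hz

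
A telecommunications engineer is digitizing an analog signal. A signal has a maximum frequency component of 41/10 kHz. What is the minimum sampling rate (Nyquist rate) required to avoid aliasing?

By the Nyquist-Shannon sampling theorem,
the minimum sampling rate (Nyquist rate) must be at least 2 * f_max.
Nyquist rate = 2 * 41/10 kHz = 41/5 kHz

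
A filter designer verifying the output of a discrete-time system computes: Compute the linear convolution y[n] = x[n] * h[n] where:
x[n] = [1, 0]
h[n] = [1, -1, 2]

y[n] = sum_k x[k]*h[n-k]. Output length = len(x) + len(h) - 1 = 2 + 3 - 1 = 4.
y[0] = 1*1 = 1
y[1] = 0*1 + 1*-1 = -1
y[2] = 0*-1 + 1*2 = 2
y[3] = 0*2 = 0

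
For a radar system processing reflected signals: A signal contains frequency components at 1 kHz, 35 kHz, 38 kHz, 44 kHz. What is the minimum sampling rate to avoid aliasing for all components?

The highest frequency component is f_max = 44 kHz.
Nyquist rate = 2 * f_max = 2 * 44 kHz = 88 kHz.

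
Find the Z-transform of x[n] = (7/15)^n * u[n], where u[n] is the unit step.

The Z-transform of a^n * u[n] is z/(z-a) for |z| > |a|.
Here a = 7/15, so X(z) = z/(z - (7/15)) = 15z/(15z - 7)
ROC: |z| > 7/15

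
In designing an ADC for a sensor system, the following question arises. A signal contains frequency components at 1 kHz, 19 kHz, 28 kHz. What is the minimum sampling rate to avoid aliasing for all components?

The highest frequency component is f_max = 28 kHz.
Nyquist rate = 2 * f_max = 2 * 28 kHz = 56 kHz.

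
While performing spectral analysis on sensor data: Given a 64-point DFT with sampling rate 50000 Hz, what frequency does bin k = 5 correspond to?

The frequency of DFT bin k is: f_k = k * f_s / N
f_5 = 5 * 50000 / 64 = 15625/4 Hz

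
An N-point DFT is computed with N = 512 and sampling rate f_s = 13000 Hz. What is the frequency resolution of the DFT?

DFT frequency resolution = f_s / N
= 13000 / 512 = 1625/64 Hz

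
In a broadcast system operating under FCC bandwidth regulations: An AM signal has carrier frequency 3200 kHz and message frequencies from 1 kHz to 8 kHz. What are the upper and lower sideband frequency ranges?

Upper sideband (USB) = fc + [fm_low, fm_high] = 3200 + [1, 8] = [3201, 3208] kHz
Lower sideband (LSB) = fc - [fm_high, fm_low] = 3200 - [8, 1] = [3192, 3199] kHz
Total occupied spectrum: 3192 kHz to 3208 kHz (plus carrier at 3200 kHz)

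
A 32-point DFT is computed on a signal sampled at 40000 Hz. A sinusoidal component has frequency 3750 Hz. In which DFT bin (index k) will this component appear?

DFT frequency resolution = f_s/N = 40000/32 = 1250 Hz
Bin index k = f_signal / resolution = 3750 / 1250 = 3
The signal frequency 3750 Hz falls in DFT bin k = 3.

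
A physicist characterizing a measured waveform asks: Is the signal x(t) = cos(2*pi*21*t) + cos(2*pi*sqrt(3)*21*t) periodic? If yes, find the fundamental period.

f1 = 21 Hz, f2 = 21*sqrt(3) Hz
Ratio f2/f1 = sqrt(3), which is irrational.
Since the frequency ratio is irrational, no common period exists.
The signal is not periodic.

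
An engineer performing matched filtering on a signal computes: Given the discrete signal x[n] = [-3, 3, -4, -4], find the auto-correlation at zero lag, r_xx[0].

The auto-correlation at zero lag r_xx[0] equals the signal energy.
r_xx[0] = sum of x[n]^2 = (-3)^2 + 3^2 + (-4)^2 + (-4)^2
= 9 + 9 + 16 + 16 = 50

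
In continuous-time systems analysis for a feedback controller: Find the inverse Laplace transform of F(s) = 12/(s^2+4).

Standard pair: w/(s^2+w^2) <-> sin(wt)*u(t)
Recognize w^2 = 4, so w = 2; numerator 12 = 6*2.
f(t) = 6*sin(2t)*u(t)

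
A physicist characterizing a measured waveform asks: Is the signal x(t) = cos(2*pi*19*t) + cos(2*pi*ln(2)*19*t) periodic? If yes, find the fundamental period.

f1 = 19 Hz, f2 = 19*ln(2) Hz
Ratio f2/f1 = ln(2), which is irrational.
Since the frequency ratio is irrational, no common period exists.
The signal is not periodic.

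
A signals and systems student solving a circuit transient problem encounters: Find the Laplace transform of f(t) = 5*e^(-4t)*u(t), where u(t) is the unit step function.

Standard Laplace transform pair:
e^(-at)*u(t) <-> 1/(s+a)
With a = 4: L{5*e^(-4t)*u(t)} = 5/(s+4), ROC: Re(s) > -4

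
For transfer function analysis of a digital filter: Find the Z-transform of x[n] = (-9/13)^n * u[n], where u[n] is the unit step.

The Z-transform of a^n * u[n] is z/(z-a) for |z| > |a|.
Here a = -9/13, so X(z) = z/(z - (-9/13)) = 13z/(13z + 9)
ROC: |z| > 9/13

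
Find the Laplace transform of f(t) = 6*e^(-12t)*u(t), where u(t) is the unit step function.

Standard Laplace transform pair:
e^(-at)*u(t) <-> 1/(s+a)
With a = 12: L{6*e^(-12t)*u(t)} = 6/(s+12), ROC: Re(s) > -12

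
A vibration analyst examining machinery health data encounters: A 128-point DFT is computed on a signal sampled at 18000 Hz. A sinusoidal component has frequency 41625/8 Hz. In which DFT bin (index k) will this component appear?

DFT frequency resolution = f_s/N = 18000/128 = 1125/8 Hz
Bin index k = f_signal / resolution = 41625/8 / 1125/8 = 37
The signal frequency 41625/8 Hz falls in DFT bin k = 37.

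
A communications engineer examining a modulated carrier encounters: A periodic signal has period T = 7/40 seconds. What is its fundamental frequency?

The fundamental frequency is the reciprocal of the period.
f = 1/T = 1/(7/40) = 40/7 Hz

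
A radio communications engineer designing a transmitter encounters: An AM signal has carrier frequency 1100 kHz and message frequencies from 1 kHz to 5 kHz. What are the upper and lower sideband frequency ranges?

Upper sideband (USB) = fc + [fm_low, fm_high] = 1100 + [1, 5] = [1101, 1105] kHz
Lower sideband (LSB) = fc - [fm_high, fm_low] = 1100 - [5, 1] = [1095, 1099] kHz
Total occupied spectrum: 1095 kHz to 1105 kHz (plus carrier at 1100 kHz)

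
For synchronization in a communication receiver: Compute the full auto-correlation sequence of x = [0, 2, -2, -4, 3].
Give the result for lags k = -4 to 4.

r_xx[k] = sum_m x[m]*x[m+k], indexed from 0, for k = -4 to 4:
  r_xx[-4] = x[4]*x[0] = 0
  r_xx[-3] = x[3]*x[0] + x[4]*x[1] = 6
  r_xx[-2] = x[2]*x[0] + x[3]*x[1] + x[4]*x[2] = -14
  r_xx[-1] = x[1]*x[0] + x[2]*x[1] + x[3]*x[2] + x[4]*x[3] = -8
  r_xx[0] = x[0]*x[0] + x[1]*x[1] + x[2]*x[2] + x[3]*x[3] + x[4]*x[4] = 33
  r_xx[1] = x[0]*x[1] + x[1]*x[2] + x[2]*x[3] + x[3]*x[4] = -8
  r_xx[2] = x[0]*x[2] + x[1]*x[3] + x[2]*x[4] = -14
  r_xx[3] = x[0]*x[3] + x[1]*x[4] = 6
  r_xx[4] = x[0]*x[4] = 0
r_xx = [0, 6, -14, -8, 33, -8, -14, 6, 0]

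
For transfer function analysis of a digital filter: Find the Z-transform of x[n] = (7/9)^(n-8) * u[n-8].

Time-shifting property: if X(z) = Z{x[n]}, then Z{x[n-d]} = z^(-d) * X(z)
X(z) = z/(z - 7/9) for x[n] = (7/9)^n * u[n]
Z{x[n-8]} = z^(-8) * z/(z - 7/9) = z^(-7)/(z - 7/9)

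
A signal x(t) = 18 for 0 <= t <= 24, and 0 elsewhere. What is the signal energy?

Energy = integral of |x(t)|^2 dt over the signal duration
= 18^2 * 24 = 324 * 24 = 7776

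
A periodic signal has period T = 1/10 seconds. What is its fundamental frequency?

The fundamental frequency is the reciprocal of the period.
f = 1/T = 1/(1/10) = 10 Hz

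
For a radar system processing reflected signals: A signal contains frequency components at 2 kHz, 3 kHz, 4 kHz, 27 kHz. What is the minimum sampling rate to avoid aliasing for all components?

The highest frequency component is f_max = 27 kHz.
Nyquist rate = 2 * f_max = 2 * 27 kHz = 54 kHz.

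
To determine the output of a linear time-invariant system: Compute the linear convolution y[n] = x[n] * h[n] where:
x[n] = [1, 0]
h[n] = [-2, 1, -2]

y[n] = sum_k x[k]*h[n-k]. Output length = len(x) + len(h) - 1 = 2 + 3 - 1 = 4.
y[0] = 1*-2 = -2
y[1] = 0*-2 + 1*1 = 1
y[2] = 0*1 + 1*-2 = -2
y[3] = 0*-2 = 0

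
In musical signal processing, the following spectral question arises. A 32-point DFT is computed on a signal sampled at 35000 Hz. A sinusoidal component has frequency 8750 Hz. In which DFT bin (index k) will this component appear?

DFT frequency resolution = f_s/N = 35000/32 = 4375/4 Hz
Bin index k = f_signal / resolution = 8750 / 4375/4 = 8
The signal frequency 8750 Hz falls in DFT bin k = 8.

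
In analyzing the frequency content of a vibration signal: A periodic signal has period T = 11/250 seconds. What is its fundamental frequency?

The fundamental frequency is the reciprocal of the period.
f = 1/T = 1/(11/250) = 250/11 Hz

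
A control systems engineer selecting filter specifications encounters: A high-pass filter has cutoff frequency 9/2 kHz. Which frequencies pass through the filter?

A high-pass filter passes all frequencies above the cutoff frequency 9/2 kHz and attenuates lower frequencies.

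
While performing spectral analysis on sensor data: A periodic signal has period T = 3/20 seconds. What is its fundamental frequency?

The fundamental frequency is the reciprocal of the period.
f = 1/T = 1/(3/20) = 20/3 Hz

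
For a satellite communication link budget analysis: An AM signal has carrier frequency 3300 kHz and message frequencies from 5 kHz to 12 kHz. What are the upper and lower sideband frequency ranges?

Upper sideband (USB) = fc + [fm_low, fm_high] = 3300 + [5, 12] = [3305, 3312] kHz
Lower sideband (LSB) = fc - [fm_high, fm_low] = 3300 - [12, 5] = [3288, 3295] kHz
Total occupied spectrum: 3288 kHz to 3312 kHz (plus carrier at 3300 kHz)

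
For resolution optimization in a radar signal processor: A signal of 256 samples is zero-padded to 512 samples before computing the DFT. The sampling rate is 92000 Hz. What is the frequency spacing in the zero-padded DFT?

Original DFT: N = 256, resolution = f_s/N = 92000/256 = 2875/8 Hz
Zero-padded DFT: N = 512, resolution = f_s/N = 92000/512 = 2875/16 Hz
Zero-padding interpolates the spectrum (finer frequency grid)
but does NOT improve the true spectral resolution (ability to resolve close frequencies).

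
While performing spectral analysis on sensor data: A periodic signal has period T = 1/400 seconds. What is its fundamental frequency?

The fundamental frequency is the reciprocal of the period.
f = 1/T = 1/(1/400) = 400 Hz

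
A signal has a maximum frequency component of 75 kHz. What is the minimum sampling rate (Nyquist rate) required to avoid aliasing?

By the Nyquist-Shannon sampling theorem,
the minimum sampling rate (Nyquist rate) must be at least 2 * f_max.
Nyquist rate = 2 * 75 kHz = 150 kHz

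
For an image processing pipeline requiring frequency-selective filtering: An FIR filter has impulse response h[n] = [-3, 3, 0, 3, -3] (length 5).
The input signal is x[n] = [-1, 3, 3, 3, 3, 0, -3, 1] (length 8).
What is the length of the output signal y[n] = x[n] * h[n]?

For linear convolution, the output length is:
len(y) = len(x) + len(h) - 1 = 8 + 5 - 1 = 12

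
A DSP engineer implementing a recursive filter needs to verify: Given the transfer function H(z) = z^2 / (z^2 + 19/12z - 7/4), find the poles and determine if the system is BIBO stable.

Poles are roots of the denominator: z^2 + 19/12z - 7/4 = 0.
Quadratic formula: z = [-(19/12) +/- sqrt((19/12)^2 - 4*(-7/4))] / 2
Discriminant = 361/144 + 7 = 1369/144; sqrt = 37/12.
z = (-19/12 +/- 37/12) / 2 => z = 3/4 or z = -7/3.
|p1| = 7/3, |p2| = 3/4.
For BIBO stability, all poles must lie inside the unit circle (|p| < 1).
System is UNSTABLE since at least one |p| >= 1.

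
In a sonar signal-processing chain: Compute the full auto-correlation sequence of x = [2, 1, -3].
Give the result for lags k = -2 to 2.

r_xx[k] = sum_m x[m]*x[m+k], indexed from 0, for k = -2 to 2:
  r_xx[-2] = x[2]*x[0] = -6
  r_xx[-1] = x[1]*x[0] + x[2]*x[1] = -1
  r_xx[0] = x[0]*x[0] + x[1]*x[1] + x[2]*x[2] = 14
  r_xx[1] = x[0]*x[1] + x[1]*x[2] = -1
  r_xx[2] = x[0]*x[2] = -6
r_xx = [-6, -1, 14, -1, -6]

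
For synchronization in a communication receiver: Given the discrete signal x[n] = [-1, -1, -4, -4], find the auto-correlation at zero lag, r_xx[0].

The auto-correlation at zero lag r_xx[0] equals the signal energy.
r_xx[0] = sum of x[n]^2 = (-1)^2 + (-1)^2 + (-4)^2 + (-4)^2
= 1 + 1 + 16 + 16 = 34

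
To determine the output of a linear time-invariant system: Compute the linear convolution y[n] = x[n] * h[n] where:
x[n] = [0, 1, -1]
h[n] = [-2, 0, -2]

y[n] = sum_k x[k]*h[n-k]. Output length = len(x) + len(h) - 1 = 3 + 3 - 1 = 5.
y[0] = 0*-2 = 0
y[1] = 1*-2 + 0*0 = -2
y[2] = -1*-2 + 1*0 + 0*-2 = 2
y[3] = -1*0 + 1*-2 = -2
y[4] = -1*-2 = 2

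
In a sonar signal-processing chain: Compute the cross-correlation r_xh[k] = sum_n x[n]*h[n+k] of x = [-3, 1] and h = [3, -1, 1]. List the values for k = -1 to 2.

Both sequences indexed from 0 and zero outside their support.
Lags with overlap: k = -1 to 2.
  r_xh[-1] = x[1]*h[0] = 3
  r_xh[0] = x[0]*h[0] + x[1]*h[1] = -10
  r_xh[1] = x[0]*h[1] + x[1]*h[2] = 4
  r_xh[2] = x[0]*h[2] = -3
r_xh = [3, -10, 4, -3] (for k = -1, ..., 2)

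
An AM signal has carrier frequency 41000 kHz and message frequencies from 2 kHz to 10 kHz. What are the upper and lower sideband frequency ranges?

Upper sideband (USB) = fc + [fm_low, fm_high] = 41000 + [2, 10] = [41002, 41010] kHz
Lower sideband (LSB) = fc - [fm_high, fm_low] = 41000 - [10, 2] = [40990, 40998] kHz
Total occupied spectrum: 40990 kHz to 41010 kHz (plus carrier at 41000 kHz)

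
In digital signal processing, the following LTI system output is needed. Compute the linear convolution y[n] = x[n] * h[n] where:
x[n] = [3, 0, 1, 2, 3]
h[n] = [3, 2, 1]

y[n] = sum_k x[k]*h[n-k]. Output length = len(x) + len(h) - 1 = 5 + 3 - 1 = 7.
y[0] = 3*3 = 9
y[1] = 0*3 + 3*2 = 6
y[2] = 1*3 + 0*2 + 3*1 = 6
y[3] = 2*3 + 1*2 + 0*1 = 8
y[4] = 3*3 + 2*2 + 1*1 = 14
y[5] = 3*2 + 2*1 = 8
y[6] = 3*1 = 3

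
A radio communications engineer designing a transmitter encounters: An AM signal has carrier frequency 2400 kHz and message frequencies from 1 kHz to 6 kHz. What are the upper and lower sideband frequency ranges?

Upper sideband (USB) = fc + [fm_low, fm_high] = 2400 + [1, 6] = [2401, 2406] kHz
Lower sideband (LSB) = fc - [fm_high, fm_low] = 2400 - [6, 1] = [2394, 2399] kHz
Total occupied spectrum: 2394 kHz to 2406 kHz (plus carrier at 2400 kHz)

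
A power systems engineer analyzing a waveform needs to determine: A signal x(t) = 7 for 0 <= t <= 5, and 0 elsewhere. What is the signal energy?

Energy = integral of |x(t)|^2 dt over the signal duration
= 7^2 * 5 = 49 * 5 = 245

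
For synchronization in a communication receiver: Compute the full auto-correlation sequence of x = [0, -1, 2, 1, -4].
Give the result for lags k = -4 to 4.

r_xx[k] = sum_m x[m]*x[m+k], indexed from 0, for k = -4 to 4:
  r_xx[-4] = x[4]*x[0] = 0
  r_xx[-3] = x[3]*x[0] + x[4]*x[1] = 4
  r_xx[-2] = x[2]*x[0] + x[3]*x[1] + x[4]*x[2] = -9
  r_xx[-1] = x[1]*x[0] + x[2]*x[1] + x[3]*x[2] + x[4]*x[3] = -4
  r_xx[0] = x[0]*x[0] + x[1]*x[1] + x[2]*x[2] + x[3]*x[3] + x[4]*x[4] = 22
  r_xx[1] = x[0]*x[1] + x[1]*x[2] + x[2]*x[3] + x[3]*x[4] = -4
  r_xx[2] = x[0]*x[2] + x[1]*x[3] + x[2]*x[4] = -9
  r_xx[3] = x[0]*x[3] + x[1]*x[4] = 4
  r_xx[4] = x[0]*x[4] = 0
r_xx = [0, 4, -9, -4, 22, -4, -9, 4, 0]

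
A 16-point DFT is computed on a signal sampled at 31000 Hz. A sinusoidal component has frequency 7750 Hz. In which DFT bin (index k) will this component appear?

DFT frequency resolution = f_s/N = 31000/16 = 3875/2 Hz
Bin index k = f_signal / resolution = 7750 / 3875/2 = 4
The signal frequency 7750 Hz falls in DFT bin k = 4.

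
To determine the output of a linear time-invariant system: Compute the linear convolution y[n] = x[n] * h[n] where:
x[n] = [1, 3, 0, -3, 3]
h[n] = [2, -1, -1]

y[n] = sum_k x[k]*h[n-k]. Output length = len(x) + len(h) - 1 = 5 + 3 - 1 = 7.
y[0] = 1*2 = 2
y[1] = 3*2 + 1*-1 = 5
y[2] = 0*2 + 3*-1 + 1*-1 = -4
y[3] = -3*2 + 0*-1 + 3*-1 = -9
y[4] = 3*2 + -3*-1 + 0*-1 = 9
y[5] = 3*-1 + -3*-1 = 0
y[6] = 3*-1 = -3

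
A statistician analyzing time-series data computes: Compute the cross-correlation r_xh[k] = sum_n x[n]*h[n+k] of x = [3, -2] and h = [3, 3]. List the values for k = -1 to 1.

Both sequences indexed from 0 and zero outside their support.
Lags with overlap: k = -1 to 1.
  r_xh[-1] = x[1]*h[0] = -6
  r_xh[0] = x[0]*h[0] + x[1]*h[1] = 3
  r_xh[1] = x[0]*h[1] = 9
r_xh = [-6, 3, 9] (for k = -1, ..., 1)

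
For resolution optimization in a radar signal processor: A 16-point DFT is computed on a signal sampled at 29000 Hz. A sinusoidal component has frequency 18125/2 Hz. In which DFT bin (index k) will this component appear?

DFT frequency resolution = f_s/N = 29000/16 = 3625/2 Hz
Bin index k = f_signal / resolution = 18125/2 / 3625/2 = 5
The signal frequency 18125/2 Hz falls in DFT bin k = 5.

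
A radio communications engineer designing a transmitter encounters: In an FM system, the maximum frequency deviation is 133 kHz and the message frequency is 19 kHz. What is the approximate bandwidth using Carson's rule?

Carson's rule: BW = 2*(delta_f + f_m)
= 2*(133 + 19) kHz = 304 kHz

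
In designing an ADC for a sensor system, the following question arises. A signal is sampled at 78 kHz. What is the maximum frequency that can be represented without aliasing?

The maximum frequency that can be represented without aliasing
is the Nyquist frequency: f_max = f_s / 2 = 78 kHz / 2 = 39 kHz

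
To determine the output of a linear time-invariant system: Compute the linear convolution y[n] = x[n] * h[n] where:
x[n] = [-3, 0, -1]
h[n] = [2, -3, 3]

y[n] = sum_k x[k]*h[n-k]. Output length = len(x) + len(h) - 1 = 3 + 3 - 1 = 5.
y[0] = -3*2 = -6
y[1] = 0*2 + -3*-3 = 9
y[2] = -1*2 + 0*-3 + -3*3 = -11
y[3] = -1*-3 + 0*3 = 3
y[4] = -1*3 = -3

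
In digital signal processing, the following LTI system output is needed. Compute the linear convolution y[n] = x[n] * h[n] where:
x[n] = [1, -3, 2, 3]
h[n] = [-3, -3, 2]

y[n] = sum_k x[k]*h[n-k]. Output length = len(x) + len(h) - 1 = 4 + 3 - 1 = 6.
y[0] = 1*-3 = -3
y[1] = -3*-3 + 1*-3 = 6
y[2] = 2*-3 + -3*-3 + 1*2 = 5
y[3] = 3*-3 + 2*-3 + -3*2 = -21
y[4] = 3*-3 + 2*2 = -5
y[5] = 3*2 = 6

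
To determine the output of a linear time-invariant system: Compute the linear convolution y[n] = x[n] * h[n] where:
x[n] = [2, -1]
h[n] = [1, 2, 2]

y[n] = sum_k x[k]*h[n-k]. Output length = len(x) + len(h) - 1 = 2 + 3 - 1 = 4.
y[0] = 2*1 = 2
y[1] = -1*1 + 2*2 = 3
y[2] = -1*2 + 2*2 = 2
y[3] = -1*2 = -2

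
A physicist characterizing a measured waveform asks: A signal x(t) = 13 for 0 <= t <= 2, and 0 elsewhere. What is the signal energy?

Energy = integral of |x(t)|^2 dt over the signal duration
= 13^2 * 2 = 169 * 2 = 338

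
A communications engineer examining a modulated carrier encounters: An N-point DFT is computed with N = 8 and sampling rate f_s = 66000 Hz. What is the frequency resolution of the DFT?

DFT frequency resolution = f_s / N
= 66000 / 8 = 8250 Hz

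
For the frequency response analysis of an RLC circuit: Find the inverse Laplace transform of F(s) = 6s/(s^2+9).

Standard pair: s/(s^2+w^2) <-> cos(wt)*u(t)
With k=6, w=3: f(t) = 6*cos(3t)*u(t)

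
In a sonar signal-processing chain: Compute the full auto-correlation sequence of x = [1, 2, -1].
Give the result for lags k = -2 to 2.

r_xx[k] = sum_m x[m]*x[m+k], indexed from 0, for k = -2 to 2:
  r_xx[-2] = x[2]*x[0] = -1
  r_xx[-1] = x[1]*x[0] + x[2]*x[1] = 0
  r_xx[0] = x[0]*x[0] + x[1]*x[1] + x[2]*x[2] = 6
  r_xx[1] = x[0]*x[1] + x[1]*x[2] = 0
  r_xx[2] = x[0]*x[2] = -1
r_xx = [-1, 0, 6, 0, -1]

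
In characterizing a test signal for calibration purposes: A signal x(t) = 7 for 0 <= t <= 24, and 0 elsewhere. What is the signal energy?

Energy = integral of |x(t)|^2 dt over the signal duration
= 7^2 * 24 = 49 * 24 = 1176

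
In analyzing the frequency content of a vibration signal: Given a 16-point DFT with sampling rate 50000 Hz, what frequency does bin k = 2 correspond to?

The frequency of DFT bin k is: f_k = k * f_s / N
f_2 = 2 * 50000 / 16 = 6250 Hz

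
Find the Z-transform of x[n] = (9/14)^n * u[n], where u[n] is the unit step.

The Z-transform of a^n * u[n] is z/(z-a) for |z| > |a|.
Here a = 9/14, so X(z) = z/(z - (9/14)) = 14z/(14z - 9)
ROC: |z| > 9/14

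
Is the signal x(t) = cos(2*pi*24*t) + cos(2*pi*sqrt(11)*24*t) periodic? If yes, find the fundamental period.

f1 = 24 Hz, f2 = 24*sqrt(11) Hz
Ratio f2/f1 = sqrt(11), which is irrational.
Since the frequency ratio is irrational, no common period exists.
The signal is not periodic.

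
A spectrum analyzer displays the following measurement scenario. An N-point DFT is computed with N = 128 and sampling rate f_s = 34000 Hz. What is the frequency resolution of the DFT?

DFT frequency resolution = f_s / N
= 34000 / 128 = 2125/8 Hz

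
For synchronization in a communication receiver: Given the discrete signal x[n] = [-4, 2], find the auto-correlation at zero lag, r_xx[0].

The auto-correlation at zero lag r_xx[0] equals the signal energy.
r_xx[0] = sum of x[n]^2 = (-4)^2 + 2^2
= 16 + 4 = 20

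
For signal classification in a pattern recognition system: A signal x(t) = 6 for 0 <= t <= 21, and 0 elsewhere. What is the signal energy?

Energy = integral of |x(t)|^2 dt over the signal duration
= 6^2 * 21 = 36 * 21 = 756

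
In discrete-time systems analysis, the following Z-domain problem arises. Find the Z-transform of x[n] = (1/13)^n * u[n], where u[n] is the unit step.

The Z-transform of a^n * u[n] is z/(z-a) for |z| > |a|.
Here a = 1/13, so X(z) = z/(z - (1/13)) = 13z/(13z - 1)
ROC: |z| > 1/13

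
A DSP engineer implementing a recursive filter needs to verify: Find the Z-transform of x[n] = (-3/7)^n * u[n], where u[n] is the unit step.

The Z-transform of a^n * u[n] is z/(z-a) for |z| > |a|.
Here a = -3/7, so X(z) = z/(z - (-3/7)) = 7z/(7z + 3)
ROC: |z| > 3/7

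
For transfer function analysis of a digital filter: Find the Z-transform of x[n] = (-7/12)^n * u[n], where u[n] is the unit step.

The Z-transform of a^n * u[n] is z/(z-a) for |z| > |a|.
Here a = -7/12, so X(z) = z/(z - (-7/12)) = 12z/(12z + 7)
ROC: |z| > 7/12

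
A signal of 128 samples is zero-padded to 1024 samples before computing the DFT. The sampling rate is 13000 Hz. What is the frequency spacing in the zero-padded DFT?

Original DFT: N = 128, resolution = f_s/N = 13000/128 = 1625/16 Hz
Zero-padded DFT: N = 1024, resolution = f_s/N = 13000/1024 = 1625/128 Hz
Zero-padding interpolates the spectrum (finer frequency grid)
but does NOT improve the true spectral resolution (ability to resolve close frequencies).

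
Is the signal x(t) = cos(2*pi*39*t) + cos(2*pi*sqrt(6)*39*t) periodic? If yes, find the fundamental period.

f1 = 39 Hz, f2 = 39*sqrt(6) Hz
Ratio f2/f1 = sqrt(6), which is irrational.
Since the frequency ratio is irrational, no common period exists.
The signal is not periodic.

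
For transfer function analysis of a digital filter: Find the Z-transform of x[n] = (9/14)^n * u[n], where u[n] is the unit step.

The Z-transform of a^n * u[n] is z/(z-a) for |z| > |a|.
Here a = 9/14, so X(z) = z/(z - (9/14)) = 14z/(14z - 9)
ROC: |z| > 9/14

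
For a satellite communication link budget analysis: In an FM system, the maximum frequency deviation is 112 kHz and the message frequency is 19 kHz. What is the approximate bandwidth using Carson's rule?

Carson's rule: BW = 2*(delta_f + f_m)
= 2*(112 + 19) kHz = 262 kHz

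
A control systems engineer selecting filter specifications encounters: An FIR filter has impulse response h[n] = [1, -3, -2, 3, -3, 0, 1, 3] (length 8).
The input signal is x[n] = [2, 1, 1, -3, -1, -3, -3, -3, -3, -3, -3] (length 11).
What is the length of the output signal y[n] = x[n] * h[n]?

For linear convolution, the output length is:
len(y) = len(x) + len(h) - 1 = 11 + 8 - 1 = 18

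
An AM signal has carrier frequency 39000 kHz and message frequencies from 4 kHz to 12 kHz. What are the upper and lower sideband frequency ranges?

Upper sideband (USB) = fc + [fm_low, fm_high] = 39000 + [4, 12] = [39004, 39012] kHz
Lower sideband (LSB) = fc - [fm_high, fm_low] = 39000 - [12, 4] = [38988, 38996] kHz
Total occupied spectrum: 38988 kHz to 39012 kHz (plus carrier at 39000 kHz)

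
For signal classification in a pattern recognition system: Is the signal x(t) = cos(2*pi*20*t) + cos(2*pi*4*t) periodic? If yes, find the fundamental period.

f1 = 20 Hz, f2 = 4 Hz
Period T1 = 1/20, T2 = 1/4
Ratio T1/T2 = 4/20, which is rational.
The signal is periodic with fundamental period T = 1/GCD(20,4) = 1/4 s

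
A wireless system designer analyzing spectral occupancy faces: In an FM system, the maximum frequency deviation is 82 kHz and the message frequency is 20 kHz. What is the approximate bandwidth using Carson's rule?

Carson's rule: BW = 2*(delta_f + f_m)
= 2*(82 + 20) kHz = 204 kHz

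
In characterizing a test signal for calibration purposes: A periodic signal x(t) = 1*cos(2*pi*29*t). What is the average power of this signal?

Average power of A*cos(wt) is A^2/2.
P = 1^2 / 2 = 1/2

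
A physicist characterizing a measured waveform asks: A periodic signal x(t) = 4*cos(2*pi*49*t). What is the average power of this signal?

Average power of A*cos(wt) is A^2/2.
P = 4^2 / 2 = 16/2 = 8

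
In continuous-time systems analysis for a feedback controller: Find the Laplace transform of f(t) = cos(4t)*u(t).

Standard pair: cos(wt)*u(t) <-> s/(s^2+w^2)
With w = 4: L{cos(4t)*u(t)} = s/(s^2+16)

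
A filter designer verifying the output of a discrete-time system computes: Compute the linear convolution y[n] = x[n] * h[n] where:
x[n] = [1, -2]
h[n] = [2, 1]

y[n] = sum_k x[k]*h[n-k]. Output length = len(x) + len(h) - 1 = 2 + 2 - 1 = 3.
y[0] = 1*2 = 2
y[1] = -2*2 + 1*1 = -3
y[2] = -2*1 = -2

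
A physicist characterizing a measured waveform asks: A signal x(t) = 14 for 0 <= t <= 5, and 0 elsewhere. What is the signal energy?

Energy = integral of |x(t)|^2 dt over the signal duration
= 14^2 * 5 = 196 * 5 = 980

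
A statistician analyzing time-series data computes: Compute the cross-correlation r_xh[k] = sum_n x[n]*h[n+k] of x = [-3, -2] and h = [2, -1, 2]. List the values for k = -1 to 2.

Both sequences indexed from 0 and zero outside their support.
Lags with overlap: k = -1 to 2.
  r_xh[-1] = x[1]*h[0] = -4
  r_xh[0] = x[0]*h[0] + x[1]*h[1] = -4
  r_xh[1] = x[0]*h[1] + x[1]*h[2] = -1
  r_xh[2] = x[0]*h[2] = -6
r_xh = [-4, -4, -1, -6] (for k = -1, ..., 2)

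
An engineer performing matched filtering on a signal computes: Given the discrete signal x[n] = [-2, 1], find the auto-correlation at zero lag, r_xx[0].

The auto-correlation at zero lag r_xx[0] equals the signal energy.
r_xx[0] = sum of x[n]^2 = (-2)^2 + 1^2
= 4 + 1 = 5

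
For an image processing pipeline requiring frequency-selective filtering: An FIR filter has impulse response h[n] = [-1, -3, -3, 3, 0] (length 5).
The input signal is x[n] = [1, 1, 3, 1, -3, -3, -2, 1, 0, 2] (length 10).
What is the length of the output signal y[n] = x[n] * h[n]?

For linear convolution, the output length is:
len(y) = len(x) + len(h) - 1 = 10 + 5 - 1 = 14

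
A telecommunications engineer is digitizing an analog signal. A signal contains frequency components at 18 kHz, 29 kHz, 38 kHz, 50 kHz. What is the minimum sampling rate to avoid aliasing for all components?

The highest frequency component is f_max = 50 kHz.
Nyquist rate = 2 * f_max = 2 * 50 kHz = 100 kHz.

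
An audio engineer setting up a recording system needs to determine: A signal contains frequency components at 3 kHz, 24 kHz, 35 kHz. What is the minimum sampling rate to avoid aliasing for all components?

The highest frequency component is f_max = 35 kHz.
Nyquist rate = 2 * f_max = 2 * 35 kHz = 70 kHz.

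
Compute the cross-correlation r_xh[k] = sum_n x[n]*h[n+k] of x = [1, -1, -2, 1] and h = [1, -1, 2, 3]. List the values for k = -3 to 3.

Both sequences indexed from 0 and zero outside their support.
Lags with overlap: k = -3 to 3.
  r_xh[-3] = x[3]*h[0] = 1
  r_xh[-2] = x[2]*h[0] + x[3]*h[1] = -3
  r_xh[-1] = x[1]*h[0] + x[2]*h[1] + x[3]*h[2] = 3
  r_xh[0] = x[0]*h[0] + x[1]*h[1] + x[2]*h[2] + x[3]*h[3] = 1
  r_xh[1] = x[0]*h[1] + x[1]*h[2] + x[2]*h[3] = -9
  r_xh[2] = x[0]*h[2] + x[1]*h[3] = -1
  r_xh[3] = x[0]*h[3] = 3
r_xh = [1, -3, 3, 1, -9, -1, 3] (for k = -3, ..., 3)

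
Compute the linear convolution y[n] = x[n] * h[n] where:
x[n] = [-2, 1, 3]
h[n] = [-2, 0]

y[n] = sum_k x[k]*h[n-k]. Output length = len(x) + len(h) - 1 = 3 + 2 - 1 = 4.
y[0] = -2*-2 = 4
y[1] = 1*-2 + -2*0 = -2
y[2] = 3*-2 + 1*0 = -6
y[3] = 3*0 = 0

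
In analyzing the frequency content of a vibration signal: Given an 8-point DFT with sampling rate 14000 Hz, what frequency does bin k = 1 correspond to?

The frequency of DFT bin k is: f_k = k * f_s / N
f_1 = 1 * 14000 / 8 = 1750 Hz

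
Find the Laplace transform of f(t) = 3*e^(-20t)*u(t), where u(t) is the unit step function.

Standard Laplace transform pair:
e^(-at)*u(t) <-> 1/(s+a)
With a = 20: L{3*e^(-20t)*u(t)} = 3/(s+20), ROC: Re(s) > -20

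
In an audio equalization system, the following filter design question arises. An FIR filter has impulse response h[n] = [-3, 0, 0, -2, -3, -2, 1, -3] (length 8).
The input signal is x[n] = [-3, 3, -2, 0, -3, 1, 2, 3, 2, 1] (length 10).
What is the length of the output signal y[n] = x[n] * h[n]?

For linear convolution, the output length is:
len(y) = len(x) + len(h) - 1 = 10 + 8 - 1 = 17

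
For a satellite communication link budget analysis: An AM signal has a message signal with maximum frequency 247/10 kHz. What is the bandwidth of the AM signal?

In AM (double-sideband), the bandwidth is twice the message frequency.
BW = 2 * f_m = 2 * 247/10 kHz = 247/5 kHz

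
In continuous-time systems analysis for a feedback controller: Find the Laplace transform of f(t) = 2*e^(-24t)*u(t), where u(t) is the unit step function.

Standard Laplace transform pair:
e^(-at)*u(t) <-> 1/(s+a)
With a = 24: L{2*e^(-24t)*u(t)} = 2/(s+24), ROC: Re(s) > -24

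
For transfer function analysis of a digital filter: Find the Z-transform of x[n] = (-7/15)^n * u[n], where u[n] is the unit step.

The Z-transform of a^n * u[n] is z/(z-a) for |z| > |a|.
Here a = -7/15, so X(z) = z/(z - (-7/15)) = 15z/(15z + 7)
ROC: |z| > 7/15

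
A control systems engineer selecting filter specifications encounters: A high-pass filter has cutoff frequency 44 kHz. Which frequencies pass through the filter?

A high-pass filter passes all frequencies above the cutoff frequency 44 kHz and attenuates lower frequencies.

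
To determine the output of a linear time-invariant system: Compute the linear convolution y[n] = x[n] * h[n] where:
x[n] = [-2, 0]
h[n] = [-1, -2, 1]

y[n] = sum_k x[k]*h[n-k]. Output length = len(x) + len(h) - 1 = 2 + 3 - 1 = 4.
y[0] = -2*-1 = 2
y[1] = 0*-1 + -2*-2 = 4
y[2] = 0*-2 + -2*1 = -2
y[3] = 0*1 = 0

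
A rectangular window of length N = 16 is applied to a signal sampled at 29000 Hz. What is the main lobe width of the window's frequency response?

For a rectangular window of length N,
the main lobe width in frequency is 2*f_s/N.
= 2*29000/16 = 3625 Hz
This determines the minimum frequency separation for resolving two sinusoids.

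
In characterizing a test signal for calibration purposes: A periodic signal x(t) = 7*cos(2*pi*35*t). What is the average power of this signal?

Average power of A*cos(wt) is A^2/2.
P = 7^2 / 2 = 49/2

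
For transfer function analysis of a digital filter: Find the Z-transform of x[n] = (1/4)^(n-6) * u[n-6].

Time-shifting property: if X(z) = Z{x[n]}, then Z{x[n-d]} = z^(-d) * X(z)
X(z) = z/(z - 1/4) for x[n] = (1/4)^n * u[n]
Z{x[n-6]} = z^(-6) * z/(z - 1/4) = z^(-5)/(z - 1/4)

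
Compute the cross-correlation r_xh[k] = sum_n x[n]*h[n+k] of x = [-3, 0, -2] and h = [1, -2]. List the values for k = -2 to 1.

Both sequences indexed from 0 and zero outside their support.
Lags with overlap: k = -2 to 1.
  r_xh[-2] = x[2]*h[0] = -2
  r_xh[-1] = x[1]*h[0] + x[2]*h[1] = 4
  r_xh[0] = x[0]*h[0] + x[1]*h[1] = -3
  r_xh[1] = x[0]*h[1] = 6
r_xh = [-2, 4, -3, 6] (for k = -2, ..., 1)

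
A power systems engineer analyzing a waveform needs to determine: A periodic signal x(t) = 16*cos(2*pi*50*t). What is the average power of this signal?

Average power of A*cos(wt) is A^2/2.
P = 16^2 / 2 = 256/2 = 128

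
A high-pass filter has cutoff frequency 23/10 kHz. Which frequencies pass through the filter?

A high-pass filter passes all frequencies above the cutoff frequency 23/10 kHz and attenuates lower frequencies.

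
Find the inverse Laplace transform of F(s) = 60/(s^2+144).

Standard pair: w/(s^2+w^2) <-> sin(wt)*u(t)
Recognize w^2 = 144, so w = 12; numerator 60 = 5*12.
f(t) = 5*sin(12t)*u(t)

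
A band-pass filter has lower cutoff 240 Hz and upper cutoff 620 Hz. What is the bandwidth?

Bandwidth = f_high - f_low
= 620 Hz - 240 Hz = 380 Hz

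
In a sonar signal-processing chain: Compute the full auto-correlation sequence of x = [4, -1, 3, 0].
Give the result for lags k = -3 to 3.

r_xx[k] = sum_m x[m]*x[m+k], indexed from 0, for k = -3 to 3:
  r_xx[-3] = x[3]*x[0] = 0
  r_xx[-2] = x[2]*x[0] + x[3]*x[1] = 12
  r_xx[-1] = x[1]*x[0] + x[2]*x[1] + x[3]*x[2] = -7
  r_xx[0] = x[0]*x[0] + x[1]*x[1] + x[2]*x[2] + x[3]*x[3] = 26
  r_xx[1] = x[0]*x[1] + x[1]*x[2] + x[2]*x[3] = -7
  r_xx[2] = x[0]*x[2] + x[1]*x[3] = 12
  r_xx[3] = x[0]*x[3] = 0
r_xx = [0, 12, -7, 26, -7, 12, 0]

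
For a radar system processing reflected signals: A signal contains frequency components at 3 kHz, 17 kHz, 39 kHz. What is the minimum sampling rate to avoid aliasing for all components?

The highest frequency component is f_max = 39 kHz.
Nyquist rate = 2 * f_max = 2 * 39 kHz = 78 kHz.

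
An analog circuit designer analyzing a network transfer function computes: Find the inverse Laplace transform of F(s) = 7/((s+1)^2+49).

Standard pair: w/((s+a)^2+w^2) <-> e^(-at)*sin(wt)*u(t)
With a=1, w=7: f(t) = e^(-t)*sin(7t)*u(t)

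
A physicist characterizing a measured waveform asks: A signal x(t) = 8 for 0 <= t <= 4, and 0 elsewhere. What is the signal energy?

Energy = integral of |x(t)|^2 dt over the signal duration
= 8^2 * 4 = 64 * 4 = 256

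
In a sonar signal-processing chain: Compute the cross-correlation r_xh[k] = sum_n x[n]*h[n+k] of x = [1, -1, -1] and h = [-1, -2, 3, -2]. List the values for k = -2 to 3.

Both sequences indexed from 0 and zero outside their support.
Lags with overlap: k = -2 to 3.
  r_xh[-2] = x[2]*h[0] = 1
  r_xh[-1] = x[1]*h[0] + x[2]*h[1] = 3
  r_xh[0] = x[0]*h[0] + x[1]*h[1] + x[2]*h[2] = -2
  r_xh[1] = x[0]*h[1] + x[1]*h[2] + x[2]*h[3] = -3
  r_xh[2] = x[0]*h[2] + x[1]*h[3] = 5
  r_xh[3] = x[0]*h[3] = -2
r_xh = [1, 3, -2, -3, 5, -2] (for k = -2, ..., 3)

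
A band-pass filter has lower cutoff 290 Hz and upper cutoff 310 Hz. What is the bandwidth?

Bandwidth = f_high - f_low
= 310 Hz - 290 Hz = 20 Hz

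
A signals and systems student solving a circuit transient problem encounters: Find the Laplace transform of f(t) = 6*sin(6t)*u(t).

Standard pair: sin(wt)*u(t) <-> w/(s^2+w^2)
With w = 6: L{6*sin(6t)*u(t)} = 36/(s^2+36)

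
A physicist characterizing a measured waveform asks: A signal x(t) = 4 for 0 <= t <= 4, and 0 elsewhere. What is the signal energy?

Energy = integral of |x(t)|^2 dt over the signal duration
= 4^2 * 4 = 16 * 4 = 64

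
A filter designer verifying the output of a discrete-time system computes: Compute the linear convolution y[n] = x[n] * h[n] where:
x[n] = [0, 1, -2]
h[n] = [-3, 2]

y[n] = sum_k x[k]*h[n-k]. Output length = len(x) + len(h) - 1 = 3 + 2 - 1 = 4.
y[0] = 0*-3 = 0
y[1] = 1*-3 + 0*2 = -3
y[2] = -2*-3 + 1*2 = 8
y[3] = -2*2 = -4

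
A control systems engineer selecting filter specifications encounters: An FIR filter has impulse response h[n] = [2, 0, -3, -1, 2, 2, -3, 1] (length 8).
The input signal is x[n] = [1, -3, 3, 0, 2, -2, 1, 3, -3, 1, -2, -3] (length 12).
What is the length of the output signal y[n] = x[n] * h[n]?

For linear convolution, the output length is:
len(y) = len(x) + len(h) - 1 = 12 + 8 - 1 = 19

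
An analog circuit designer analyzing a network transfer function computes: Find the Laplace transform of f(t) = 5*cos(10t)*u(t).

Standard pair: cos(wt)*u(t) <-> s/(s^2+w^2)
With w = 10: L{5*cos(10t)*u(t)} = 5s/(s^2+100)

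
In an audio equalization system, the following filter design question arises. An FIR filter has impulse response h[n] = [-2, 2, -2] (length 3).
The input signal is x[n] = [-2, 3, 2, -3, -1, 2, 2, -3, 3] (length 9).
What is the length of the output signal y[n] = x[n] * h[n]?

For linear convolution, the output length is:
len(y) = len(x) + len(h) - 1 = 9 + 3 - 1 = 11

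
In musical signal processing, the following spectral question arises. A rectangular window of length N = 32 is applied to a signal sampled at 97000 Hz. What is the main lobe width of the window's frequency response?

For a rectangular window of length N,
the main lobe width in frequency is 2*f_s/N.
= 2*97000/32 = 12125/2 Hz
This determines the minimum frequency separation for resolving two sinusoids.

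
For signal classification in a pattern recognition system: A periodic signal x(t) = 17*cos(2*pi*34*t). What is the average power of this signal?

Average power of A*cos(wt) is A^2/2.
P = 17^2 / 2 = 289/2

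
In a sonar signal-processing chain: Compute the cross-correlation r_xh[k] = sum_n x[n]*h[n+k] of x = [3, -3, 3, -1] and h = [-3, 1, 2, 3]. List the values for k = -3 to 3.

Both sequences indexed from 0 and zero outside their support.
Lags with overlap: k = -3 to 3.
  r_xh[-3] = x[3]*h[0] = 3
  r_xh[-2] = x[2]*h[0] + x[3]*h[1] = -10
  r_xh[-1] = x[1]*h[0] + x[2]*h[1] + x[3]*h[2] = 10
  r_xh[0] = x[0]*h[0] + x[1]*h[1] + x[2]*h[2] + x[3]*h[3] = -9
  r_xh[1] = x[0]*h[1] + x[1]*h[2] + x[2]*h[3] = 6
  r_xh[2] = x[0]*h[2] + x[1]*h[3] = -3
  r_xh[3] = x[0]*h[3] = 9
r_xh = [3, -10, 10, -9, 6, -3, 9] (for k = -3, ..., 3)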